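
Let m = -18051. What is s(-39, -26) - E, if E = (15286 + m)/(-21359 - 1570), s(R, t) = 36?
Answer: 822679/22929 ≈ 35.879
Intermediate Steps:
E = 2765/22929 (E = (15286 - 18051)/(-21359 - 1570) = -2765/(-22929) = -2765*(-1/22929) = 2765/22929 ≈ 0.12059)
s(-39, -26) - E = 36 - 1*2765/22929 = 36 - 2765/22929 = 822679/22929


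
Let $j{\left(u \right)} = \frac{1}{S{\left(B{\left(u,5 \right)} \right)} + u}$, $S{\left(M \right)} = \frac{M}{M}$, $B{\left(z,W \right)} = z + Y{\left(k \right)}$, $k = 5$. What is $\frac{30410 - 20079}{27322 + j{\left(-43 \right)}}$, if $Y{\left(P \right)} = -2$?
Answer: $\frac{433902}{1147523} \approx 0.37812$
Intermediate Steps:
$B{\left(z,W \right)} = -2 + z$ ($B{\left(z,W \right)} = z - 2 = -2 + z$)
$S{\left(M \right)} = 1$
$j{\left(u \right)} = \frac{1}{1 + u}$
$\frac{30410 - 20079}{27322 + j{\left(-43 \right)}} = \frac{30410 - 20079}{27322 + \frac{1}{1 - 43}} = \frac{10331}{27322 + \frac{1}{-42}} = \frac{10331}{27322 - \frac{1}{42}} = \frac{10331}{\frac{1147523}{42}} = 10331 \cdot \frac{42}{1147523} = \frac{433902}{1147523}$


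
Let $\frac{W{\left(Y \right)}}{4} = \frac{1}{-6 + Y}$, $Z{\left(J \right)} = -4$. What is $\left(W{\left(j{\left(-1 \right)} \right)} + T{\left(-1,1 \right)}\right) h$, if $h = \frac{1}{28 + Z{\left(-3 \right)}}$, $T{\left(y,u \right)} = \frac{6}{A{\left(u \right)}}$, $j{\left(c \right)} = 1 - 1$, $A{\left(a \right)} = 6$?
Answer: $\frac{1}{72} \approx 0.013889$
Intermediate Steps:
$j{\left(c \right)} = 0$ ($j{\left(c \right)} = 1 - 1 = 0$)
$T{\left(y,u \right)} = 1$ ($T{\left(y,u \right)} = \frac{6}{6} = 6 \cdot \frac{1}{6} = 1$)
$h = \frac{1}{24}$ ($h = \frac{1}{28 - 4} = \frac{1}{24} \approx 0.041667$)
$W{\left(Y \right)} = \frac{4}{-6 + Y}$
$\left(W{\left(j{\left(-1 \right)} \right)} + T{\left(-1,1 \right)}\right) h = \left(\frac{4}{-6 + 0} + 1\right) \frac{1}{24} = \left(\frac{4}{-6} + 1\right) \frac{1}{24} = \left(4 \left(- \frac{1}{6}\right) + 1\right) \frac{1}{24} = \left(- \frac{2}{3} + 1\right) \frac{1}{24} = \frac{1}{3} \cdot \frac{1}{24} = \frac{1}{72}$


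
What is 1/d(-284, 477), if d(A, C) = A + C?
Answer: 1/193 ≈ 0.0051813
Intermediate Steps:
1/d(-284, 477) = 1/(-284 + 477) = 1/193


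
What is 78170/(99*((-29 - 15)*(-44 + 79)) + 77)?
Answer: -78170/152383 ≈ -0.51298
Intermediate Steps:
78170/(99*((-29 - 15)*(-44 + 79)) + 77) = 78170/(99*(-44*35) + 77) = 78170/(99*(-1540) + 77) = 78170/(-152460 + 77) = 78170/(-152383) = 78170*(-1/152383) = -78170/152383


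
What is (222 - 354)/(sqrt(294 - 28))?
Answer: -66*sqrt(266)/133 ≈ -8.0934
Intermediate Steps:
(222 - 354)/(sqrt(294 - 28)) = -132*sqrt(266)/266 = -66*sqrt(266)/133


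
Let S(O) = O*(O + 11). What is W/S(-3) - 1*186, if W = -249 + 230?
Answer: -4445/24 ≈ -185.21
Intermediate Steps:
S(O) = O*(11 + O)
W = -19
W/S(-3) - 1*186 = -19*(-1/(3*(11 - 3))) - 1*186 = -19/((-3*8)) - 186 = -19/(-24) - 186 = -19*(-1/24) - 186 = 19/24 - 186 = -4445/24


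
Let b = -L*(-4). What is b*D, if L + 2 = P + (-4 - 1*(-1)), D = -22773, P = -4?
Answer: 819828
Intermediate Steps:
L = -9 (L = -2 + (-4 + (-4 - 1*(-1))) = -2 + (-4 + (-4 + 1)) = -2 + (-4 - 3) = -2 - 7 = -9)
b = -36 (b = -1*(-9)*(-4) = 9*(-4) = -36)
b*D = -36*(-22773) = 819828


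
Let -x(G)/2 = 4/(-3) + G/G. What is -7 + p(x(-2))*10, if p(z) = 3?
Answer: 23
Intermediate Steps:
x(G) = ⅔ (x(G) = -2*(4/(-3) + G/G) = -2*(4*(-⅓) + 1) = -2*(-4/3 + 1) = -2*(-⅓) = ⅔)
-7 + p(x(-2))*10 = -7 + 3*10 = -7 + 30 = 23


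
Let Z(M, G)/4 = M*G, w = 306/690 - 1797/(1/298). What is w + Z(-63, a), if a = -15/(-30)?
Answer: -61597629/115 ≈ -5.3563e+5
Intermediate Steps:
a = 1/2 (a = -15*(-1/30) = 1/2 ≈ 0.50000)
w = -61583139/115 (w = 306*(1/690) - 1797/1/298 = 51/115 - 1797*298 = 51/115 - 535506 = -61583139/115 ≈ -5.3551e+5)
Z(M, G) = 4*G*M (Z(M, G) = 4*(M*G) = 4*(G*M) = 4*G*M)
w + Z(-63, a) = -61583139/115 + 4*(1/2)*(-63) = -61583139/115 - 126 = -61597629/115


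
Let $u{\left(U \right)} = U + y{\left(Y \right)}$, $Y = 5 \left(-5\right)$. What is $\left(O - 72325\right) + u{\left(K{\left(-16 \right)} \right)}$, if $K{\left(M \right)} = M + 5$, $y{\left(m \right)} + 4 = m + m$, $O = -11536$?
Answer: $-83926$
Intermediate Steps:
$Y = -25$
$y{\left(m \right)} = -4 + 2 m$ ($y{\left(m \right)} = -4 + \left(m + m\right) = -4 + 2 m$)
$K{\left(M \right)} = 5 + M$
$u{\left(U \right)} = -54 + U$ ($u{\left(U \right)} = U + \left(-4 + 2 \left(-25\right)\right) = U - 54 = -54 + U$)
$\left(O - 72325\right) + u{\left(K{\left(-16 \right)} \right)} = \left(-11536 - 72325\right) + \left(-54 + \left(5 - 16\right)\right) = -83861 - 65 = -83926$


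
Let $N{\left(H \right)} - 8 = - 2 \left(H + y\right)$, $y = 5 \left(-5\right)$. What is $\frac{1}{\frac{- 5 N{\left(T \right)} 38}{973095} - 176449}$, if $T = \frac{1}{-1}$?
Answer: $- \frac{64873}{11446776737} \approx -5.6674 \cdot 10^{-6}$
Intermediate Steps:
$y = -25$
$T = -1$
$N{\left(H \right)} = 58 - 2 H$ ($N{\left(H \right)} = 8 - 2 \left(H - 25\right) = 8 - 2 \left(-25 + H\right) = 8 - \left(-50 + 2 H\right) = 58 - 2 H$)
$\frac{1}{\frac{- 5 N{\left(T \right)} 38}{973095} - 176449} = \frac{1}{\frac{- 5 \left(58 - -2\right) 38}{973095} - 176449} = \frac{1}{- 5 \left(58 + 2\right) 38 \cdot \frac{1}{973095} - 176449} = \frac{1}{\left(-5\right) 60 \cdot 38 \cdot \frac{1}{973095} - 176449} = \frac{1}{\left(-300\right) 38 \cdot \frac{1}{973095} - 176449} = \frac{1}{\left(-11400\right) \frac{1}{973095} - 176449} = \frac{1}{- \frac{760}{64873} - 176449} = \frac{1}{- \frac{11446776737}{64873}} = - \frac{64873}{11446776737}$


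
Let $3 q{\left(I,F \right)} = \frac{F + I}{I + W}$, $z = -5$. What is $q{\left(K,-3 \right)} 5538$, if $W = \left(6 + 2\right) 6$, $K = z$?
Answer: $- \frac{14768}{43} \approx -343.44$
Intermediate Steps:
$K = -5$
$W = 48$ ($W = 8 \cdot 6 = 48$)
$q{\left(I,F \right)} = \frac{F + I}{3 \left(48 + I\right)}$ ($q{\left(I,F \right)} = \frac{\left(F + I\right) \frac{1}{I + 48}}{3} = \frac{\left(F + I\right) \frac{1}{48 + I}}{3} = \frac{\frac{1}{48 + I} \left(F + I\right)}{3} = \frac{F + I}{3 \left(48 + I\right)}$)
$q{\left(K,-3 \right)} 5538 = \frac{-3 - 5}{3 \left(48 - 5\right)} 5538 = \frac{1}{3} \cdot \frac{1}{43} \left(-8\right) 5538 = \left(- \frac{8}{129}\right) 5538 = - \frac{14768}{43}$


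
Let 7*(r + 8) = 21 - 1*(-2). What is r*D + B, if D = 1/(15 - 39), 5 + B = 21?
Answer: 907/56 ≈ 16.196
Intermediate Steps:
B = 16 (B = -5 + 21 = 16)
r = -33/7 (r = -8 + (21 - 1*(-2))/7 = -8 + (21 + 2)/7 = -8 + (1/7)*23 = -8 + 23/7 = -33/7 ≈ -4.7143)
D = -1/24 (D = 1/(-24) = -1/24 ≈ -0.041667)
r*D + B = -33/7*(-1/24) + 16 = 11/56 + 16 = 907/56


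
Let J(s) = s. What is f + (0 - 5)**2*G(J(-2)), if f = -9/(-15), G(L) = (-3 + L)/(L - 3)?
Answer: 128/5 ≈ 25.600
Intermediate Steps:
G(L) = 1 (G(L) = (-3 + L)/(-3 + L) = 1)
f = 3/5 (f = -9*(-1/15) = 3/5 ≈ 0.60000)
f + (0 - 5)**2*G(J(-2)) = 3/5 + (0 - 5)**2*1 = 3/5 + (-5)**2*1 = 3/5 + 25*1 = 3/5 + 25 = 128/5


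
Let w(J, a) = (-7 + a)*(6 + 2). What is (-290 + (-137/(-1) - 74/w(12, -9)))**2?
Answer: 95160025/4096 ≈ 23232.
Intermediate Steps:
w(J, a) = -56 + 8*a (w(J, a) = (-7 + a)*8 = -56 + 8*a)
(-290 + (-137/(-1) - 74/w(12, -9)))**2 = (-290 + (-137/(-1) - 74/(-56 + 8*(-9))))**2 = (-290 + (-137*(-1) - 74/(-56 - 72)))**2 = (-290 + (137 - 74/(-128)))**2 = (-290 + (137 - 74*(-1/128)))**2 = (-290 + (137 + 37/64))**2 = (-290 + 8805/64)**2 = (-9755/64)**2 = 95160025/4096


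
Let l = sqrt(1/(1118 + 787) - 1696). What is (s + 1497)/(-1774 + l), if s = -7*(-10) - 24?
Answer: -5214522210/5998410659 - 1543*I*sqrt(6154824495)/5998410659 ≈ -0.86932 - 0.020181*I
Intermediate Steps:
s = 46 (s = 70 - 24 = 46)
l = I*sqrt(6154824495)/1905 (l = sqrt(1/1905 - 1696) = sqrt(-3230879/1905) = I*sqrt(6154824495)/1905 ≈ 41.182*I)
(s + 1497)/(-1774 + l) = (46 + 1497)/(-1774 + I*sqrt(6154824495)/1905) = 1543/(-1774 + I*sqrt(6154824495)/1905)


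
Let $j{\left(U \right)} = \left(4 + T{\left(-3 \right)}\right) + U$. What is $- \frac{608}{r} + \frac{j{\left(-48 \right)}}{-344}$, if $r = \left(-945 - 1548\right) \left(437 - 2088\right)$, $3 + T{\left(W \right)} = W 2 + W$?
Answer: $\frac{28785457}{176985549} \approx 0.16264$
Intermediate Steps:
$T{\left(W \right)} = -3 + 3 W$ ($T{\left(W \right)} = -3 + \left(W 2 + W\right) = -3 + \left(2 W + W\right) = -3 + 3 W$)
$r = 4115943$ ($r = \left(-2493\right) \left(-1651\right) = 4115943$)
$j{\left(U \right)} = -8 + U$ ($j{\left(U \right)} = \left(4 + \left(-3 + 3 \left(-3\right)\right)\right) + U = \left(4 - 12\right) + U = -8 + U$)
$- \frac{608}{r} + \frac{j{\left(-48 \right)}}{-344} = - \frac{608}{4115943} + \frac{-8 - 48}{-344} = \left(-608\right) \frac{1}{4115943} - - \frac{7}{43} = - \frac{608}{4115943} + \frac{7}{43} = \frac{28785457}{176985549}$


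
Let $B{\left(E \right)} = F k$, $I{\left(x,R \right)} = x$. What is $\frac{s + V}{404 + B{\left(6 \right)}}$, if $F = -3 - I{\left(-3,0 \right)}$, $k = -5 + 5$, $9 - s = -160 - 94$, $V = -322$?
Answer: $- \frac{59}{404} \approx -0.14604$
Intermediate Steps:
$s = 263$ ($s = 9 - \left(-160 - 94\right) = 9 - -254 = 9 + 254 = 263$)
$k = 0$
$F = 0$ ($F = -3 - -3 = -3 + 3 = 0$)
$B{\left(E \right)} = 0$ ($B{\left(E \right)} = 0 \cdot 0 = 0$)
$\frac{s + V}{404 + B{\left(6 \right)}} = \frac{263 - 322}{404 + 0} = - \frac{59}{404}$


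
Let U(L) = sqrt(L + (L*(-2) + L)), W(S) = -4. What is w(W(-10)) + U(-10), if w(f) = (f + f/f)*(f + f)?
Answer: 24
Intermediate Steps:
U(L) = 0 (U(L) = sqrt(L + (-2*L + L)) = sqrt(L - L) = sqrt(0) = 0)
w(f) = 2*f*(1 + f) (w(f) = (f + 1)*(2*f) = (1 + f)*(2*f) = 2*f*(1 + f))
w(W(-10)) + U(-10) = 2*(-4)*(1 - 4) + 0 = 2*(-4)*(-3) + 0 = 24 + 0 = 24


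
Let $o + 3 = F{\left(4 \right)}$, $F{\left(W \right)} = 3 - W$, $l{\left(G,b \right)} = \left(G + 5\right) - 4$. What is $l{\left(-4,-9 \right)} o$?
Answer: $12$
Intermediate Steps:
$l{\left(G,b \right)} = 1 + G$ ($l{\left(G,b \right)} = \left(5 + G\right) - 4 = 1 + G$)
$o = -4$ ($o = -3 + \left(3 - 4\right) = -3 - 1 = -4$)
$l{\left(-4,-9 \right)} o = \left(1 - 4\right) \left(-4\right) = \left(-3\right) \left(-4\right) = 12$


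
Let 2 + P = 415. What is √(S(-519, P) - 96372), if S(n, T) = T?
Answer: I*√95959 ≈ 309.77*I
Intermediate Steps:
P = 413 (P = -2 + 415 = 413)
√(S(-519, P) - 96372) = √(413 - 96372) = √(-95959) = I*√95959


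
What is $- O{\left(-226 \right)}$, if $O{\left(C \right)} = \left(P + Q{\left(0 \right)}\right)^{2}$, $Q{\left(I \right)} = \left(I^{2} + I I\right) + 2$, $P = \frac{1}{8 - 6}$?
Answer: $- \frac{25}{4} \approx -6.25$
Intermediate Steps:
$P = \frac{1}{2} \approx 0.5$
$Q{\left(I \right)} = 2 + 2 I^{2}$ ($Q{\left(I \right)} = \left(I^{2} + I^{2}\right) + 2 = 2 I^{2} + 2 = 2 + 2 I^{2}$)
$O{\left(C \right)} = \frac{25}{4}$ ($O{\left(C \right)} = \left(\frac{1}{2} + \left(2 + 2 \cdot 0^{2}\right)\right)^{2} = \left(\frac{1}{2} + \left(2 + 2 \cdot 0\right)\right)^{2} = \left(\frac{1}{2} + \left(2 + 0\right)\right)^{2} = \left(\frac{1}{2} + 2\right)^{2} = \left(\frac{5}{2}\right)^{2} = \frac{25}{4}$)
$- O{\left(-226 \right)} = \left(-1\right) \frac{25}{4} = - \frac{25}{4}$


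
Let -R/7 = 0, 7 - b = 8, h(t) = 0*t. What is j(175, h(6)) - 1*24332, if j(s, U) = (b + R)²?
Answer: -24331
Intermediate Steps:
h(t) = 0
b = -1 (b = 7 - 1*8 = 7 - 8 = -1)
R = 0 (R = -7*0 = 0)
j(s, U) = 1 (j(s, U) = (-1 + 0)² = (-1)² = 1)
j(175, h(6)) - 1*24332 = 1 - 1*24332 = 1 - 24332 = -24331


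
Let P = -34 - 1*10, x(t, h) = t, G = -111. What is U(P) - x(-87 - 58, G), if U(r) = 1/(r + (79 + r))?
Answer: 1304/9 ≈ 144.89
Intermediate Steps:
P = -44 (P = -34 - 10 = -44)
U(r) = 1/(79 + 2*r)
U(P) - x(-87 - 58, G) = 1/(79 + 2*(-44)) - (-87 - 58) = 1/(79 - 88) - 1*(-145) = 1/(-9) + 145 = -1/9 + 145 = 1304/9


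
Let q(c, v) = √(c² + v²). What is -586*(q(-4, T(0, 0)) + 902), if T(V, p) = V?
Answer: -530916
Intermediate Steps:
-586*(q(-4, T(0, 0)) + 902) = -586*(√((-4)² + 0²) + 902) = -586*(√(16 + 0) + 902) = -586*(√16 + 902) = -586*(4 + 902) = -586*906 = -530916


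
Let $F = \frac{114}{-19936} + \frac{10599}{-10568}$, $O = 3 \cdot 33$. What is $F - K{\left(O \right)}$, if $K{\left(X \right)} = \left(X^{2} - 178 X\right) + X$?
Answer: $\frac{101667913965}{13167728} \approx 7721.0$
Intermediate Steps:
$O = 99$
$F = - \frac{13281651}{13167728}$ ($F = 114 \left(- \frac{1}{19936}\right) + 10599 \left(- \frac{1}{10568}\right) = - \frac{57}{9968} - \frac{10599}{10568} = - \frac{13281651}{13167728} \approx -1.0087$)
$K{\left(X \right)} = X^{2} - 177 X$
$F - K{\left(O \right)} = - \frac{13281651}{13167728} - 99 \left(-177 + 99\right) = - \frac{13281651}{13167728} - 99 \left(-78\right) = - \frac{13281651}{13167728} - -7722 = - \frac{13281651}{13167728} + 7722 = \frac{101667913965}{13167728}$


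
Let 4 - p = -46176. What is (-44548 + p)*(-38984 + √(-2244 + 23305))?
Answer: -63621888 + 1632*√21061 ≈ -6.3385e+7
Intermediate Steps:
p = 46180 (p = 4 - 1*(-46176) = 4 + 46176 = 46180)
(-44548 + p)*(-38984 + √(-2244 + 23305)) = (-44548 + 46180)*(-38984 + √(-2244 + 23305)) = 1632*(-38984 + √21061) = -63621888 + 1632*√21061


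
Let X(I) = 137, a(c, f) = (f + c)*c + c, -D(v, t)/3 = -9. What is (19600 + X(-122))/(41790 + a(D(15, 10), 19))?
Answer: 6579/14353 ≈ 0.45837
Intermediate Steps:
D(v, t) = 27 (D(v, t) = -3*(-9) = 27)
a(c, f) = c + c*(c + f) (a(c, f) = (c + f)*c + c = c*(c + f) + c = c + c*(c + f))
(19600 + X(-122))/(41790 + a(D(15, 10), 19)) = (19600 + 137)/(41790 + 27*(1 + 27 + 19)) = 19737/(41790 + 27*47) = 19737/(41790 + 1269) = 19737/43059 = 19737*(1/43059) = 6579/14353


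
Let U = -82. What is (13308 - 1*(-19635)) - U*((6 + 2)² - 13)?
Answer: 37125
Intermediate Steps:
(13308 - 1*(-19635)) - U*((6 + 2)² - 13) = (13308 - 1*(-19635)) - (-82)*((6 + 2)² - 13) = (13308 + 19635) - (-82)*(8² - 13) = 32943 - (-82)*(64 - 13) = 32943 - (-82)*51 = 32943 - 1*(-4182) = 32943 + 4182 = 37125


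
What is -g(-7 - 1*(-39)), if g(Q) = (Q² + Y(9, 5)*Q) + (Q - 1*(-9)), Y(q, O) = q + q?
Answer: -1641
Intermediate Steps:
Y(q, O) = 2*q
g(Q) = 9 + Q² + 19*Q (g(Q) = (Q² + (2*9)*Q) + (Q - 1*(-9)) = (Q² + 18*Q) + (Q + 9) = (Q² + 18*Q) + (9 + Q) = 9 + Q² + 19*Q)
-g(-7 - 1*(-39)) = -(9 + (-7 - 1*(-39))² + 19*(-7 - 1*(-39))) = -(9 + (-7 + 39)² + 19*(-7 + 39)) = -(9 + 32² + 19*32) = -(9 + 1024 + 608) = -1*1641 = -1641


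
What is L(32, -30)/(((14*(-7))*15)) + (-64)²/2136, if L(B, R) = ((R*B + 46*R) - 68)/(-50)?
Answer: 146782/77875 ≈ 1.8848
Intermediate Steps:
L(B, R) = 34/25 - 23*R/25 - B*R/50 (L(B, R) = ((B*R + 46*R) - 68)*(-1/50) = ((46*R + B*R) - 68)*(-1/50) = (-68 + 46*R + B*R)*(-1/50) = 34/25 - 23*R/25 - B*R/50)
L(32, -30)/(((14*(-7))*15)) + (-64)²/2136 = (34/25 - 23/25*(-30) - 1/50*32*(-30))/(((14*(-7))*15)) + (-64)²/2136 = (34/25 + 138/5 + 96/5)/((-98*15)) + 4096*(1/2136) = (1204/25)/(-1470) + 512/267 = (1204/25)*(-1/1470) + 512/267 = -86/2625 + 512/267 = 146782/77875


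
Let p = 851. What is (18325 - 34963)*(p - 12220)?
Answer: 189157422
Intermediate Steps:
(18325 - 34963)*(p - 12220) = (18325 - 34963)*(851 - 12220) = -16638*(-11369) = 189157422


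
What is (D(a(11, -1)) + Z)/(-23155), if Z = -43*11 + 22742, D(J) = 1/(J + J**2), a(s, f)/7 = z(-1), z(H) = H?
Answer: -935299/972510 ≈ -0.96174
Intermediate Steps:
a(s, f) = -7 (a(s, f) = 7*(-1) = -7)
Z = 22269 (Z = -473 + 22742 = 22269)
(D(a(11, -1)) + Z)/(-23155) = (1/((-7)*(1 - 7)) + 22269)/(-23155) = (-1/7/(-6) + 22269)*(-1/23155) = (-1/7*(-1/6) + 22269)*(-1/23155) = (1/42 + 22269)*(-1/23155) = (935299/42)*(-1/23155) = -935299/972510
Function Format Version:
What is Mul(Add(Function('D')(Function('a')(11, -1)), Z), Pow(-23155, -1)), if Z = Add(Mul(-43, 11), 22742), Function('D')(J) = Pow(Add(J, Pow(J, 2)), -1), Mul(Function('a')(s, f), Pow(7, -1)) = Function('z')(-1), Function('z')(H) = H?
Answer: Rational(-935299, 972510) ≈ -0.96174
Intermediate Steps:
Function('a')(s, f) = -7 (Function('a')(s, f) = Mul(7, -1) = -7)
Z = 22269 (Z = Add(-473, 22742) = 22269)
Mul(Add(Function('D')(Function('a')(11, -1)), Z), Pow(-23155, -1)) = Mul(Add(Mul(Pow(-7, -1), Pow(Add(1, -7), -1)), 22269), Pow(-23155, -1)) = Mul(Add(Mul(Rational(-1, 7), Pow(-6, -1)), 22269), Rational(-1, 23155)) = Mul(Add(Mul(Rational(-1, 7), Rational(-1, 6)), 22269), Rational(-1, 23155)) = Mul(Add(Rational(1, 42), 22269), Rational(-1, 23155)) = Mul(Rational(935299, 42), Rational(-1, 23155)) = Rational(-935299, 972510)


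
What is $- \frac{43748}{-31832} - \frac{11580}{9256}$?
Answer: $\frac{567452}{4603703} \approx 0.12326$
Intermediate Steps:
$- \frac{43748}{-31832} - \frac{11580}{9256} = \left(-43748\right) \left(- \frac{1}{31832}\right) - \frac{2895}{2314} = \frac{10937}{7958} - \frac{2895}{2314} = \frac{567452}{4603703}$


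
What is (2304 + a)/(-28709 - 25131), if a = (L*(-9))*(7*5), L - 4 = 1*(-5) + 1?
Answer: -144/3365 ≈ -0.042793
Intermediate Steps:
L = 0 (L = 4 + (1*(-5) + 1) = 4 + (-5 + 1) = 4 - 4 = 0)
a = 0 (a = (0*(-9))*(7*5) = 0*35 = 0)
(2304 + a)/(-28709 - 25131) = (2304 + 0)/(-28709 - 25131) = 2304/(-53840) = 2304*(-1/53840) = -144/3365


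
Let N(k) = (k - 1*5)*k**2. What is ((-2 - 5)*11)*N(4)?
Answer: 1232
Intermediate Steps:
N(k) = k**2*(-5 + k) (N(k) = (k - 5)*k**2 = (-5 + k)*k**2 = k**2*(-5 + k))
((-2 - 5)*11)*N(4) = ((-2 - 5)*11)*(4**2*(-5 + 4)) = (-7*11)*(16*(-1)) = -77*(-16) = 1232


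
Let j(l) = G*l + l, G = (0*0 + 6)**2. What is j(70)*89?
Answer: 230510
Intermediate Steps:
G = 36 (G = (0 + 6)**2 = 6**2 = 36)
j(l) = 37*l (j(l) = 36*l + l = 37*l)
j(70)*89 = (37*70)*89 = 2590*89 = 230510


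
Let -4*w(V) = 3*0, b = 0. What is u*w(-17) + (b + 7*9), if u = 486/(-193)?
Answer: 63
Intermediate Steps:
u = -486/193 (u = 486*(-1/193) = -486/193 ≈ -2.5181)
w(V) = 0 (w(V) = -3*0/4 = -¼*0 = 0)
u*w(-17) + (b + 7*9) = -486/193*0 + (0 + 7*9) = 0 + (0 + 63) = 0 + 63 = 63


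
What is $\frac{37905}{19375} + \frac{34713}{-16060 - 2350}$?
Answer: $\frac{144381}{2038250} \approx 0.070836$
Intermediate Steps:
$\frac{37905}{19375} + \frac{34713}{-16060 - 2350} = 37905 \cdot \frac{1}{19375} + \frac{34713}{-16060 - 2350} = \frac{7581}{3875} + \frac{34713}{-18410} = \frac{7581}{3875} + 34713 \left(- \frac{1}{18410}\right) = \frac{7581}{3875} - \frac{4959}{2630} = \frac{144381}{2038250}$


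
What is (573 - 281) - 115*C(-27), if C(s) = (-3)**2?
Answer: -743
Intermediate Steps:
C(s) = 9
(573 - 281) - 115*C(-27) = (573 - 281) - 115*9 = 292 - 1035 = -743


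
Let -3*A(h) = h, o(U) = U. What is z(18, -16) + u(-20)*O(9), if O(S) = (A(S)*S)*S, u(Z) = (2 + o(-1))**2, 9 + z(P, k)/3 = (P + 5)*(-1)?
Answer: -339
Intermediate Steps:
A(h) = -h/3
z(P, k) = -42 - 3*P (z(P, k) = -27 + 3*((P + 5)*(-1)) = -27 + 3*((5 + P)*(-1)) = -27 + 3*(-5 - P) = -27 + (-15 - 3*P) = -42 - 3*P)
u(Z) = 1 (u(Z) = (2 - 1)**2 = 1**2 = 1)
O(S) = -S**3/3 (O(S) = ((-S/3)*S)*S = (-S**2/3)*S = -S**3/3)
z(18, -16) + u(-20)*O(9) = (-42 - 3*18) + 1*(-1/3*9**3) = (-42 - 54) + 1*(-1/3*729) = -96 + 1*(-243) = -96 - 243 = -339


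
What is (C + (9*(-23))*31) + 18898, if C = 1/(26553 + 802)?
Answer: 341417756/27355 ≈ 12481.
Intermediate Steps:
C = 1/27355 ≈ 3.6556e-5
(C + (9*(-23))*31) + 18898 = (1/27355 + (9*(-23))*31) + 18898 = (1/27355 - 207*31) + 18898 = (1/27355 - 6417) + 18898 = -175537034/27355 + 18898 = 341417756/27355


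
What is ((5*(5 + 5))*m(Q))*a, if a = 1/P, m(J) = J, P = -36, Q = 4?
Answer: -50/9 ≈ -5.5556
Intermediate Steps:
a = -1/36 (a = 1/(-36) = -1/36 ≈ -0.027778)
((5*(5 + 5))*m(Q))*a = ((5*(5 + 5))*4)*(-1/36) = ((5*10)*4)*(-1/36) = (50*4)*(-1/36) = 200*(-1/36) = -50/9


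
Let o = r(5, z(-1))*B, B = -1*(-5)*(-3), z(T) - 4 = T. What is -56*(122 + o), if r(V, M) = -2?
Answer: -8512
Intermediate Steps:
z(T) = 4 + T
B = -15 (B = 5*(-3) = -15)
o = 30 (o = -2*(-15) = 30)
-56*(122 + o) = -56*(122 + 30) = -56*152 = -8512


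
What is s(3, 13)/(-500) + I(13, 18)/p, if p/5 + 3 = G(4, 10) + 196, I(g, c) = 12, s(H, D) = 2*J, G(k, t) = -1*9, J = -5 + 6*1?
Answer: 26/2875 ≈ 0.0090435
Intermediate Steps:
J = 1 (J = -5 + 6 = 1)
G(k, t) = -9
s(H, D) = 2 (s(H, D) = 2*1 = 2)
p = 920 (p = -15 + 5*(-9 + 196) = -15 + 5*187 = -15 + 935 = 920)
s(3, 13)/(-500) + I(13, 18)/p = 2/(-500) + 12/920 = 2*(-1/500) + 12*(1/920) = -1/250 + 3/230 = 26/2875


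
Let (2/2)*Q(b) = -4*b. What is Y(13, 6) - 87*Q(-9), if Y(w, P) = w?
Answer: -3119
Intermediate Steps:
Q(b) = -4*b
Y(13, 6) - 87*Q(-9) = 13 - (-348)*(-9) = 13 - 87*36 = 13 - 3132 = -3119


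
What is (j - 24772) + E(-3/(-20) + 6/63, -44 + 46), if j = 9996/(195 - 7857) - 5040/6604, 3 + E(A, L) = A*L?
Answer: -10969796654629/442748670 ≈ -24777.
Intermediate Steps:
E(A, L) = -3 + A*L
j = -4359586/2108327 (j = 9996/(-7662) - 5040*1/6604 = 9996*(-1/7662) - 1260/1651 = -1666/1277 - 1260/1651 = -4359586/2108327 ≈ -2.0678)
(j - 24772) + E(-3/(-20) + 6/63, -44 + 46) = (-4359586/2108327 - 24772) + (-3 + (-3/(-20) + 6/63)*(-44 + 46)) = -52231836030/2108327 + (-3 + (-3*(-1/20) + 6*(1/63))*2) = -52231836030/2108327 + (-3 + (3/20 + 2/21)*2) = -52231836030/2108327 + (-3 + (103/420)*2) = -52231836030/2108327 + (-3 + 103/210) = -52231836030/2108327 - 527/210 = -10969796654629/442748670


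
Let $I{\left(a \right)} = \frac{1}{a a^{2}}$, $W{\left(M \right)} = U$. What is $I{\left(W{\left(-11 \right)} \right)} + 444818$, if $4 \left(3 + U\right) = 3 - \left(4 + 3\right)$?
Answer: $\frac{28468351}{64} \approx 4.4482 \cdot 10^{5}$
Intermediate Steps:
$U = -4$ ($U = -3 + \frac{3 - \left(4 + 3\right)}{4} = -3 + \frac{3 - 7}{4} = -3 + \frac{1}{4} \left(-4\right) = -3 - 1 = -4$)
$W{\left(M \right)} = -4$
$I{\left(a \right)} = \frac{1}{a^{3}}$ ($I{\left(a \right)} = \frac{1}{a a^{2}} = \frac{1}{a^{3}}$)
$I{\left(W{\left(-11 \right)} \right)} + 444818 = \frac{1}{-64} + 444818 = - \frac{1}{64} + 444818 = \frac{28468351}{64}$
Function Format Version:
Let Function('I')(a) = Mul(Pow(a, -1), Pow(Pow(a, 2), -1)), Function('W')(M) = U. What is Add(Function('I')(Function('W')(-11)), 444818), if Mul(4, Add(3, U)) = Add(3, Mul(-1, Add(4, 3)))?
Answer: Rational(28468351, 64) ≈ 4.4482e+5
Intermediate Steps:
U = -4 (U = Add(-3, Mul(Rational(1, 4), Add(3, Mul(-1, Add(4, 3))))) = Add(-3, Mul(Rational(1, 4), Add(3, Mul(-1, 7)))) = Add(-3, Mul(Rational(1, 4), Add(3, -7))) = Add(-3, Mul(Rational(1, 4), -4)) = Add(-3, -1) = -4)
Function('W')(M) = -4
Function('I')(a) = Pow(a, -3) (Function('I')(a) = Mul(Pow(a, -1), Pow(a, -2)) = Pow(a, -3))
Add(Function('I')(Function('W')(-11)), 444818) = Add(Pow(-4, -3), 444818) = Add(Rational(-1, 64), 444818) = Rational(28468351, 64)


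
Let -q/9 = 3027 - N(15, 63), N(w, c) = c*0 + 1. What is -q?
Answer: 27234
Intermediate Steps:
N(w, c) = 1 (N(w, c) = 0 + 1 = 1)
q = -27234 (q = -9*(3027 - 1*1) = -9*(3027 - 1) = -9*3026 = -27234)
-q = -1*(-27234) = 27234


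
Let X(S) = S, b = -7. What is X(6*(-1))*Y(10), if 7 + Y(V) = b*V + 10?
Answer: 402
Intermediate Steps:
Y(V) = 3 - 7*V (Y(V) = -7 + (-7*V + 10) = -7 + (10 - 7*V) = 3 - 7*V)
X(6*(-1))*Y(10) = (6*(-1))*(3 - 7*10) = -6*(3 - 70) = -6*(-67) = 402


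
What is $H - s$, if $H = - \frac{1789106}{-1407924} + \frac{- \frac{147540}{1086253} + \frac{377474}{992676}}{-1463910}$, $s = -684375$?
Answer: $\frac{3017842059647715787665579103}{4409624045531670667380} \approx 6.8438 \cdot 10^{5}$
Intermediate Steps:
$H = \frac{5603486978674677391603}{4409624045531670667380}$ ($H = \left(-1789106\right) \left(- \frac{1}{1407924}\right) + \left(\left(-147540\right) \frac{1}{1086253} + 377474 \cdot \frac{1}{992676}\right) \left(- \frac{1}{1463910}\right) = \frac{894553}{703962} + \left(- \frac{147540}{1086253} + \frac{188737}{496338}\right) \left(- \frac{1}{1463910}\right) = \frac{894553}{703962} + \frac{131786423941}{539148641514} \left(- \frac{1}{1463910}\right) = \frac{894553}{703962} - \frac{131786423941}{789265087798759740} = \frac{5603486978674677391603}{4409624045531670667380} \approx 1.2707$)
$H - s = \frac{5603486978674677391603}{4409624045531670667380} - -684375 = \frac{5603486978674677391603}{4409624045531670667380} + 684375 = \frac{3017842059647715787665579103}{4409624045531670667380}$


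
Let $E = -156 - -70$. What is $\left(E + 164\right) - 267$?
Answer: $-189$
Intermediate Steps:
$E = -86$ ($E = -156 + 70 = -86$)
$\left(E + 164\right) - 267 = \left(-86 + 164\right) - 267 = 78 - 267 = -189$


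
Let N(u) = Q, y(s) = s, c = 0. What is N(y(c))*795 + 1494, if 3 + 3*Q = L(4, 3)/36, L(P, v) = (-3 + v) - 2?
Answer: 12317/18 ≈ 684.28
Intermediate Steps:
L(P, v) = -5 + v
Q = -55/54 (Q = -1 + ((-5 + 3)/36)/3 = -1 + (-2*1/36)/3 = -1 + (⅓)*(-1/18) = -1 - 1/54 = -55/54 ≈ -1.0185)
N(u) = -55/54
N(y(c))*795 + 1494 = -55/54*795 + 1494 = -14575/18 + 1494 = 12317/18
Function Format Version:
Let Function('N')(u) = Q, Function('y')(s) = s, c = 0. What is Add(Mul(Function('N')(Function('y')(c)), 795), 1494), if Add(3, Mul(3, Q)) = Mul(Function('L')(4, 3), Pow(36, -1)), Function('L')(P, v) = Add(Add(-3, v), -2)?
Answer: Rational(12317, 18) ≈ 684.28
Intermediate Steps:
Function('L')(P, v) = Add(-5, v)
Q = Rational(-55, 54) (Q = Add(-1, Mul(Rational(1, 3), Mul(Add(-5, 3), Pow(36, -1)))) = Add(-1, Mul(Rational(1, 3), Mul(-2, Rational(1, 36)))) = Add(-1, Mul(Rational(1, 3), Rational(-1, 18))) = Add(-1, Rational(-1, 54)) = Rational(-55, 54) ≈ -1.0185)
Function('N')(u) = Rational(-55, 54)
Add(Mul(Function('N')(Function('y')(c)), 795), 1494) = Add(Mul(Rational(-55, 54), 795), 1494) = Add(Rational(-14575, 18), 1494) = Rational(12317, 18)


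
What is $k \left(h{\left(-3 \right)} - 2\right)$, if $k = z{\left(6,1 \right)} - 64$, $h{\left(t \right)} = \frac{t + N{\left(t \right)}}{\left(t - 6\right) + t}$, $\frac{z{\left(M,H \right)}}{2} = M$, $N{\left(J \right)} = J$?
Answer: $78$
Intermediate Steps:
$z{\left(M,H \right)} = 2 M$
$h{\left(t \right)} = \frac{2 t}{-6 + 2 t}$ ($h{\left(t \right)} = \frac{t + t}{\left(t - 6\right) + t} = \frac{2 t}{\left(t - 6\right) + t} = \frac{2 t}{\left(-6 + t\right) + t} = \frac{2 t}{-6 + 2 t}$)
$k = -52$ ($k = 2 \cdot 6 - 64 = 12 - 64 = -52$)
$k \left(h{\left(-3 \right)} - 2\right) = - 52 \left(- \frac{3}{-3 - 3} - 2\right) = - 52 \left(- \frac{3}{-6} - 2\right) = - 52 \left(\left(-3\right) \left(- \frac{1}{6}\right) - 2\right) = - 52 \left(\frac{1}{2} - 2\right) = \left(-52\right) \left(- \frac{3}{2}\right) = 78$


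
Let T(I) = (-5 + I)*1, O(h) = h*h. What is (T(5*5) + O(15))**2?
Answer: 60025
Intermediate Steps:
O(h) = h**2
T(I) = -5 + I
(T(5*5) + O(15))**2 = ((-5 + 5*5) + 15**2)**2 = ((-5 + 25) + 225)**2 = (20 + 225)**2 = 245**2 = 60025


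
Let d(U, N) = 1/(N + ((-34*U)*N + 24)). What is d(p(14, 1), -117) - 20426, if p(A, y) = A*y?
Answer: -1135665173/55599 ≈ -20426.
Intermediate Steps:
d(U, N) = 1/(24 + N - 34*N*U) (d(U, N) = 1/(N + (-34*N*U + 24)) = 1/(N + (24 - 34*N*U)) = 1/(24 + N - 34*N*U))
d(p(14, 1), -117) - 20426 = 1/(24 - 117 - 34*(-117)*14*1) - 20426 = 1/(24 - 117 - 34*(-117)*14) - 20426 = 1/(24 - 117 + 55692) - 20426 = 1/55599 - 20426 = -1135665173/55599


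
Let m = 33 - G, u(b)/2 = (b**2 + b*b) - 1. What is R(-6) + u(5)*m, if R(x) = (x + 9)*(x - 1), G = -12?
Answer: 4389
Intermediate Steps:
u(b) = -2 + 4*b**2 (u(b) = 2*((b**2 + b*b) - 1) = 2*((b**2 + b**2) - 1) = 2*(2*b**2 - 1) = 2*(-1 + 2*b**2) = -2 + 4*b**2)
R(x) = (-1 + x)*(9 + x) (R(x) = (9 + x)*(-1 + x) = (-1 + x)*(9 + x))
m = 45 (m = 33 - 1*(-12) = 33 + 12 = 45)
R(-6) + u(5)*m = (-9 + (-6)**2 + 8*(-6)) + (-2 + 4*5**2)*45 = (-9 + 36 - 48) + (-2 + 4*25)*45 = -21 + (-2 + 100)*45 = -21 + 98*45 = -21 + 4410 = 4389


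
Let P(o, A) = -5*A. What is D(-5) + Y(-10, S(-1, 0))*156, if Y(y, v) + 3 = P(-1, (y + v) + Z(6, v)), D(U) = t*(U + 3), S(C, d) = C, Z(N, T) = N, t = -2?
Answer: 3436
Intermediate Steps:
D(U) = -6 - 2*U (D(U) = -2*(U + 3) = -2*(3 + U) = -6 - 2*U)
Y(y, v) = -33 - 5*v - 5*y (Y(y, v) = -3 - 5*((y + v) + 6) = -3 - 5*((v + y) + 6) = -3 - 5*(6 + v + y) = -3 + (-30 - 5*v - 5*y) = -33 - 5*v - 5*y)
D(-5) + Y(-10, S(-1, 0))*156 = (-6 - 2*(-5)) + (-33 - 5*(-1) - 5*(-10))*156 = (-6 + 10) + (-33 + 5 + 50)*156 = 4 + 22*156 = 4 + 3432 = 3436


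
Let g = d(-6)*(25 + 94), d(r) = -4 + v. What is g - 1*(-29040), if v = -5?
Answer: 27969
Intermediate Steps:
d(r) = -9 (d(r) = -4 - 5 = -9)
g = -1071 (g = -9*(25 + 94) = -9*119 = -1071)
g - 1*(-29040) = -1071 - 1*(-29040) = -1071 + 29040 = 27969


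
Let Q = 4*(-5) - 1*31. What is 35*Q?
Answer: -1785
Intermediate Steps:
Q = -51 (Q = -20 - 31 = -51)
35*Q = 35*(-51) = -1785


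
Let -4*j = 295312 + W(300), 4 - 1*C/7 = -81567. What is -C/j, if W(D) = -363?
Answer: 2283988/294949 ≈ 7.7437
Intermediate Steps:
C = 570997 (C = 28 - 7*(-81567) = 28 + 570969 = 570997)
j = -294949/4 (j = -(295312 - 363)/4 = -1/4*294949 = -294949/4 ≈ -73737.)
-C/j = -570997/(-294949/4) = -570997*(-4)/294949 = -1*(-2283988/294949) = 2283988/294949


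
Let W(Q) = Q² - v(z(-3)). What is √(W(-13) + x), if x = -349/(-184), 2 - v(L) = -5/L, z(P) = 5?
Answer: √1421078/92 ≈ 12.958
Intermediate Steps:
v(L) = 2 + 5/L (v(L) = 2 - (-5)/L = 2 + 5/L)
W(Q) = -3 + Q² (W(Q) = Q² - (2 + 5/5) = Q² - (2 + 5*(⅕)) = Q² - (2 + 1) = Q² - 1*3 = Q² - 3 = -3 + Q²)
x = 349/184 (x = -349*(-1/184) = 349/184 ≈ 1.8967)
√(W(-13) + x) = √((-3 + (-13)²) + 349/184) = √((-3 + 169) + 349/184) = √(166 + 349/184) = √(30893/184) = √1421078/92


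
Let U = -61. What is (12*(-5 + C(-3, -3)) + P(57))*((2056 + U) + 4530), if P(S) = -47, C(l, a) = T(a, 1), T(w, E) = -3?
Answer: -933075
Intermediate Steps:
C(l, a) = -3
(12*(-5 + C(-3, -3)) + P(57))*((2056 + U) + 4530) = (12*(-5 - 3) - 47)*((2056 - 61) + 4530) = (12*(-8) - 47)*(1995 + 4530) = (-96 - 47)*6525 = -143*6525 = -933075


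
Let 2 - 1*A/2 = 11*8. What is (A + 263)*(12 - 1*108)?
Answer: -8736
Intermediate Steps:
A = -172 (A = 4 - 22*8 = 4 - 2*88 = 4 - 176 = -172)
(A + 263)*(12 - 1*108) = (-172 + 263)*(12 - 1*108) = 91*(12 - 108) = 91*(-96) = -8736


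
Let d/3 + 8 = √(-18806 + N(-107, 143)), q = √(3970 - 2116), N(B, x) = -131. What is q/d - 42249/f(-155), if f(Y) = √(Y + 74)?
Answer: -8*√206/19001 + 14083*I/3 - I*√3901022/19001 ≈ -0.0060429 + 4694.2*I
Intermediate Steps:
f(Y) = √(74 + Y)
q = 3*√206 (q = √1854 = 3*√206 ≈ 43.058)
d = -24 + 3*I*√18937 (d = -24 + 3*√(-18806 - 131) = -24 + 3*√(-18937) = -24 + 3*(I*√18937) = -24 + 3*I*√18937 ≈ -24.0 + 412.84*I)
q/d - 42249/f(-155) = (3*√206)/(-24 + 3*I*√18937) - 42249/√(74 - 155) = 3*√206/(-24 + 3*I*√18937) - 42249*(-I/9) = 3*√206/(-24 + 3*I*√18937) - (-14083)*I/3 = 3*√206/(-24 + 3*I*√18937) + 14083*I/3 = 14083*I/3 + 3*√206/(-24 + 3*I*√18937)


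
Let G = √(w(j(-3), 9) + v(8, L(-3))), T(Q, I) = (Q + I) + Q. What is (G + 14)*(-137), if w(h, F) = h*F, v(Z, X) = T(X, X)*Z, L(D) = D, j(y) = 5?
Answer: -1918 - 411*I*√3 ≈ -1918.0 - 711.87*I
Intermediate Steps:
T(Q, I) = I + 2*Q (T(Q, I) = (I + Q) + Q = I + 2*Q)
v(Z, X) = 3*X*Z (v(Z, X) = (X + 2*X)*Z = (3*X)*Z = 3*X*Z)
w(h, F) = F*h
G = 3*I*√3 (G = √(9*5 + 3*(-3)*8) = √(45 - 72) = √(-27) = 3*I*√3 ≈ 5.1962*I)
(G + 14)*(-137) = (3*I*√3 + 14)*(-137) = (14 + 3*I*√3)*(-137) = -1918 - 411*I*√3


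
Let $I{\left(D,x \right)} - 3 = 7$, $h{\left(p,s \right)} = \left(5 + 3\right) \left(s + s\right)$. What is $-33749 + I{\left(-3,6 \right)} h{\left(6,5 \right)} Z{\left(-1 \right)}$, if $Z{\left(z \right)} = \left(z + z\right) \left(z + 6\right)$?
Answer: $-41749$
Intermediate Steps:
$h{\left(p,s \right)} = 16 s$ ($h{\left(p,s \right)} = 8 \cdot 2 s = 16 s$)
$I{\left(D,x \right)} = 10$ ($I{\left(D,x \right)} = 3 + 7 = 10$)
$Z{\left(z \right)} = 2 z \left(6 + z\right)$
$-33749 + I{\left(-3,6 \right)} h{\left(6,5 \right)} Z{\left(-1 \right)} = -33749 + 10 \cdot 16 \cdot 5 \cdot 2 \left(-1\right) \left(6 - 1\right) = -33749 + 10 \cdot 80 \cdot 2 \left(-1\right) 5 = -33749 + 800 \left(-10\right) = -33749 - 8000 = -41749$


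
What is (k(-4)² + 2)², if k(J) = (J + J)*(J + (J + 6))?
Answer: 66564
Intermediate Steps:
k(J) = 2*J*(6 + 2*J) (k(J) = (2*J)*(J + (6 + J)) = (2*J)*(6 + 2*J) = 2*J*(6 + 2*J))
(k(-4)² + 2)² = ((4*(-4)*(3 - 4))² + 2)² = ((4*(-4)*(-1))² + 2)² = (16² + 2)² = (256 + 2)² = 258² = 66564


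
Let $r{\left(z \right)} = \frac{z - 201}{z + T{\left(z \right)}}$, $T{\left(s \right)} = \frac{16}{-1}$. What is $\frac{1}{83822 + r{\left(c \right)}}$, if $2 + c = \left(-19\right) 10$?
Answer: $\frac{208}{17435369} \approx 1.193 \cdot 10^{-5}$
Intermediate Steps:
$c = -192$ ($c = -2 - 190 = -192$)
$T{\left(s \right)} = -16$ ($T{\left(s \right)} = 16 \left(-1\right) = -16$)
$r{\left(z \right)} = \frac{-201 + z}{-16 + z}$ ($r{\left(z \right)} = \frac{z - 201}{z - 16} = \frac{-201 + z}{-16 + z}$)
$\frac{1}{83822 + r{\left(c \right)}} = \frac{1}{83822 + \frac{-201 - 192}{-16 - 192}} = \frac{1}{83822 + \frac{1}{-208} \left(-393\right)} = \frac{1}{83822 - - \frac{393}{208}} = \frac{1}{83822 + \frac{393}{208}} = \frac{1}{\frac{17435369}{208}} = \frac{208}{17435369}$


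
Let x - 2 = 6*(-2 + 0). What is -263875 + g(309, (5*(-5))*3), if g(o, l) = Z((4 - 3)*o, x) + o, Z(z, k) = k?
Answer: -263576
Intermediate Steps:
x = -10 (x = 2 + 6*(-2 + 0) = 2 + 6*(-2) = 2 - 12 = -10)
g(o, l) = -10 + o
-263875 + g(309, (5*(-5))*3) = -263875 + (-10 + 309) = -263875 + 299 = -263576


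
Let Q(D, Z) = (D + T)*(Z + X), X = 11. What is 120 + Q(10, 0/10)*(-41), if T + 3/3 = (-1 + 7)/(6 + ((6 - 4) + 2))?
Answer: -21048/5 ≈ -4209.6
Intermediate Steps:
T = -⅖ (T = -1 + (-1 + 7)/(6 + ((6 - 4) + 2)) = -1 + 6/(6 + (2 + 2)) = -1 + 6/(6 + 4) = -1 + 6/10 = -1 + 6*(⅒) = -1 + ⅗ = -⅖ ≈ -0.40000)
Q(D, Z) = (11 + Z)*(-⅖ + D) (Q(D, Z) = (D - ⅖)*(Z + 11) = (-⅖ + D)*(11 + Z) = (11 + Z)*(-⅖ + D))
120 + Q(10, 0/10)*(-41) = 120 + (-22/5 + 11*10 - 0/10 + 10*(0/10))*(-41) = 120 + (-22/5 + 110 - 0/10 + 10*(0*(⅒)))*(-41) = 120 + (-22/5 + 110 - ⅖*0 + 10*0)*(-41) = 120 + (-22/5 + 110 + 0 + 0)*(-41) = 120 + (528/5)*(-41) = 120 - 21648/5 = -21048/5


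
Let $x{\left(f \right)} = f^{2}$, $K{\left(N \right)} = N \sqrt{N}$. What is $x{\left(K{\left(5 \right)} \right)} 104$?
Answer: $13000$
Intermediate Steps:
$K{\left(N \right)} = N^{\frac{3}{2}}$
$x{\left(K{\left(5 \right)} \right)} 104 = \left(5^{\frac{3}{2}}\right)^{2} \cdot 104 = \left(5 \sqrt{5}\right)^{2} \cdot 104 = 125 \cdot 104 = 13000$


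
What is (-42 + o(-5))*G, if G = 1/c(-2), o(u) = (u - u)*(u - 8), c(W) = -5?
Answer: 42/5 ≈ 8.4000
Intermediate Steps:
o(u) = 0 (o(u) = 0*(-8 + u) = 0)
G = -⅕ (G = 1/(-5) = -⅕ ≈ -0.20000)
(-42 + o(-5))*G = (-42 + 0)*(-⅕) = -42*(-⅕) = 42/5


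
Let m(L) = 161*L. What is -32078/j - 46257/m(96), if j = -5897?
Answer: 74340013/30381344 ≈ 2.4469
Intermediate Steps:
-32078/j - 46257/m(96) = -32078/(-5897) - 46257/(161*96) = -32078*(-1/5897) - 46257/15456 = 32078/5897 - 46257*1/15456 = 32078/5897 - 15419/5152 = 74340013/30381344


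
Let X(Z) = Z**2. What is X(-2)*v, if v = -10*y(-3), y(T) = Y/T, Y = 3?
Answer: 40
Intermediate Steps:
y(T) = 3/T
v = 10 (v = -30/(-3) = -30*(-1)/3 = -10*(-1) = 10)
X(-2)*v = (-2)**2*10 = 4*10 = 40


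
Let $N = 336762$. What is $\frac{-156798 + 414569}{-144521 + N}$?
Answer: $\frac{257771}{192241} \approx 1.3409$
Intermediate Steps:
$\frac{-156798 + 414569}{-144521 + N} = \frac{-156798 + 414569}{-144521 + 336762} = \frac{257771}{192241}$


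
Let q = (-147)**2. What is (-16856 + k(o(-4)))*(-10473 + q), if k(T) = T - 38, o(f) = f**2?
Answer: -187953408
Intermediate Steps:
k(T) = -38 + T
q = 21609
(-16856 + k(o(-4)))*(-10473 + q) = (-16856 + (-38 + (-4)**2))*(-10473 + 21609) = (-16856 + (-38 + 16))*11136 = (-16856 - 22)*11136 = -16878*11136 = -187953408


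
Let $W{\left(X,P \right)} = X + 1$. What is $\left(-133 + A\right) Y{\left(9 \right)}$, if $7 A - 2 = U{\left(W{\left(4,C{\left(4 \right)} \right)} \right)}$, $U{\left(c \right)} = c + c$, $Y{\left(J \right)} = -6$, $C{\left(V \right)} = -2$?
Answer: $\frac{5514}{7} \approx 787.71$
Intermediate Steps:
$W{\left(X,P \right)} = 1 + X$
$U{\left(c \right)} = 2 c$
$A = \frac{12}{7}$ ($A = \frac{2}{7} + \frac{2 \left(1 + 4\right)}{7} = \frac{2}{7} + \frac{2 \cdot 5}{7} = \frac{2}{7} + \frac{1}{7} \cdot 10 = \frac{2}{7} + \frac{10}{7} = \frac{12}{7} \approx 1.7143$)
$\left(-133 + A\right) Y{\left(9 \right)} = \left(-133 + \frac{12}{7}\right) \left(-6\right) = \left(- \frac{919}{7}\right) \left(-6\right) = \frac{5514}{7}$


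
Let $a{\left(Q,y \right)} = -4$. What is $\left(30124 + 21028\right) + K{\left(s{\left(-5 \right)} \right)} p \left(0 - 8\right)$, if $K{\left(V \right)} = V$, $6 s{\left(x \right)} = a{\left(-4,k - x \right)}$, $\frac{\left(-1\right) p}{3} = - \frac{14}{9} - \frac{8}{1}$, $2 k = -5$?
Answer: $\frac{461744}{9} \approx 51305.0$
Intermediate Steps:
$k = - \frac{5}{2}$ ($k = \frac{1}{2} \left(-5\right) = - \frac{5}{2} \approx -2.5$)
$p = \frac{86}{3}$ ($p = - 3 \left(- \frac{14}{9} - \frac{8}{1}\right) = - 3 \left(\left(-14\right) \frac{1}{9} - 8\right) = - 3 \left(- \frac{14}{9} - 8\right) = \left(-3\right) \left(- \frac{86}{9}\right) = \frac{86}{3} \approx 28.667$)
$s{\left(x \right)} = - \frac{2}{3}$ ($s{\left(x \right)} = \frac{1}{6} \left(-4\right) = - \frac{2}{3}$)
$\left(30124 + 21028\right) + K{\left(s{\left(-5 \right)} \right)} p \left(0 - 8\right) = \left(30124 + 21028\right) + \left(- \frac{2}{3}\right) \frac{86}{3} \left(0 - 8\right) = 51152 - - \frac{1376}{9} = 51152 + \frac{1376}{9} = \frac{461744}{9}$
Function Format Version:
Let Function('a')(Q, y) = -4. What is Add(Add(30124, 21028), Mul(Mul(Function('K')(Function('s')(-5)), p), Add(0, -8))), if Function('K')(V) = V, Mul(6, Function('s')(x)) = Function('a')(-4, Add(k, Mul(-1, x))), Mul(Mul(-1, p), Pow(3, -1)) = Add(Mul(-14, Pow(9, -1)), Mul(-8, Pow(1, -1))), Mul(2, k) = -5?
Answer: Rational(461744, 9) ≈ 51305.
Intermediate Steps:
k = Rational(-5, 2) (k = Mul(Rational(1, 2), -5) = Rational(-5, 2) ≈ -2.5000)
p = Rational(86, 3) (p = Mul(-3, Add(Mul(-14, Pow(9, -1)), Mul(-8, Pow(1, -1)))) = Mul(-3, Add(Mul(-14, Rational(1, 9)), Mul(-8, 1))) = Mul(-3, Add(Rational(-14, 9), -8)) = Mul(-3, Rational(-86, 9)) = Rational(86, 3) ≈ 28.667)
Function('s')(x) = Rational(-2, 3) (Function('s')(x) = Mul(Rational(1, 6), -4) = Rational(-2, 3))
Add(Add(30124, 21028), Mul(Mul(Function('K')(Function('s')(-5)), p), Add(0, -8))) = Add(Add(30124, 21028), Mul(Mul(Rational(-2, 3), Rational(86, 3)), Add(0, -8))) = Add(51152, Mul(Rational(-172, 9), -8)) = Add(51152, Rational(1376, 9)) = Rational(461744, 9)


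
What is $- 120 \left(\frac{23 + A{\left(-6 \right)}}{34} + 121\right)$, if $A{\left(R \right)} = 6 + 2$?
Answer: $- \frac{248700}{17} \approx -14629.0$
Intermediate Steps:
$A{\left(R \right)} = 8$
$- 120 \left(\frac{23 + A{\left(-6 \right)}}{34} + 121\right) = - 120 \left(\frac{23 + 8}{34} + 121\right) = - 120 \left(31 \cdot \frac{1}{34} + 121\right) = - 120 \left(\frac{31}{34} + 121\right) = \left(-120\right) \frac{4145}{34} = - \frac{248700}{17}$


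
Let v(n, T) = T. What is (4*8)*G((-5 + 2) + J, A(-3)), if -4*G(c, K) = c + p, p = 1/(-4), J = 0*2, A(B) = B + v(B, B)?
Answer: 26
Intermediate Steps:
A(B) = 2*B (A(B) = B + B = 2*B)
J = 0
p = -¼ ≈ -0.25000
G(c, K) = 1/16 - c/4 (G(c, K) = -(c - ¼)/4 = -(-¼ + c)/4 = 1/16 - c/4)
(4*8)*G((-5 + 2) + J, A(-3)) = (4*8)*(1/16 - ((-5 + 2) + 0)/4) = 32*(1/16 - (-3 + 0)/4) = 32*(1/16 - ¼*(-3)) = 32*(1/16 + ¾) = 32*(13/16) = 26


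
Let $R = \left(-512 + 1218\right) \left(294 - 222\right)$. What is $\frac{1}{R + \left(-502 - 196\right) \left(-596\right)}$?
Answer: $\frac{1}{466840} \approx 2.1421 \cdot 10^{-6}$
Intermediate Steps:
$R = 50832$ ($R = 706 \left(294 - 222\right) = 706 \cdot 72 = 50832$)
$\frac{1}{R + \left(-502 - 196\right) \left(-596\right)} = \frac{1}{50832 + \left(-502 - 196\right) \left(-596\right)} = \frac{1}{50832 - -416008} = \frac{1}{50832 + 416008} = \frac{1}{466840}$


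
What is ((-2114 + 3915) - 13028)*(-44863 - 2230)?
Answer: 528713111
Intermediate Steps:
((-2114 + 3915) - 13028)*(-44863 - 2230) = (1801 - 13028)*(-47093) = -11227*(-47093) = 528713111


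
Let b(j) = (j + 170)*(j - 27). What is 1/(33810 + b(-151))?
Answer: 1/30428 ≈ 3.2864e-5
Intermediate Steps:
b(j) = (-27 + j)*(170 + j) (b(j) = (170 + j)*(-27 + j) = (-27 + j)*(170 + j))
1/(33810 + b(-151)) = 1/(33810 + (-4590 + (-151)**2 + 143*(-151))) = 1/(33810 + (-4590 + 22801 - 21593)) = 1/(33810 - 3382) = 1/30428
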